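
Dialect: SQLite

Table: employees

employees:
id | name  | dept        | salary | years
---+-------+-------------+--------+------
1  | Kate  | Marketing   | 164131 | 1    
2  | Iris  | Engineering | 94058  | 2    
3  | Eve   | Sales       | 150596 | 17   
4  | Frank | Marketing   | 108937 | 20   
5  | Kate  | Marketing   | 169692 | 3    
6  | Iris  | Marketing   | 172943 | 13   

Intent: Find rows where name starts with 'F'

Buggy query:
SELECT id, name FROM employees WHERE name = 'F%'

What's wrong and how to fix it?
Bug: Wildcards only work with LIKE; '=' treats '%' as a literal character

Fix: Replace '=' with LIKE so 'F%' is treated as a pattern

Corrected query:
SELECT id, name FROM employees WHERE name LIKE 'F%'

Result:
id | name 
---+------
4  | Frank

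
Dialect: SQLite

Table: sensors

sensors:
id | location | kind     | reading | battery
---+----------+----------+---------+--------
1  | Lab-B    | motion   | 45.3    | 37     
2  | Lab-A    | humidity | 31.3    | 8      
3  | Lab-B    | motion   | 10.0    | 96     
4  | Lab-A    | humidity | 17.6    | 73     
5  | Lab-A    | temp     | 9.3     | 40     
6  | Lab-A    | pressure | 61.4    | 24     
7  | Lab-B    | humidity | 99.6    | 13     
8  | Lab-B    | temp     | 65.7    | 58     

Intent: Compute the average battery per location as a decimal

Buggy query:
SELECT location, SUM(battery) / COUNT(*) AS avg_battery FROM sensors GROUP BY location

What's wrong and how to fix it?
Bug: SUM(battery) and COUNT(*) are both integers; the division truncates the fractional part

Fix: Cast one side to REAL so the division keeps the fractional part

Corrected query:
SELECT location, SUM(battery) * 1.0 / COUNT(*) AS avg_battery FROM sensors GROUP BY location

Result:
location | avg_battery
---------+------------
Lab-A    | 36.25      
Lab-B    | 51         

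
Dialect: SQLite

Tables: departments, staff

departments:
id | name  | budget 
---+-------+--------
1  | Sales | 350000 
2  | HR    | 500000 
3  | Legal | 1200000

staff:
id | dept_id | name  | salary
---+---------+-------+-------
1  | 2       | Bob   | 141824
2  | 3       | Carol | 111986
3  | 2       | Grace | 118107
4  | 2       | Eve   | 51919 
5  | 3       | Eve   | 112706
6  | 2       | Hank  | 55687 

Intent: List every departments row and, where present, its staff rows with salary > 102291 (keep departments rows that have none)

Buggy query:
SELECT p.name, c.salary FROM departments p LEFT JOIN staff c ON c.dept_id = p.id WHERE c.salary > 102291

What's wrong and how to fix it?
Bug: A WHERE condition on the right-hand table after LEFT JOIN drops unmatched parents

Fix: Move the right-table condition into the ON clause so unmatched parents are kept

Corrected query:
SELECT p.name, c.salary FROM departments p LEFT JOIN staff c ON c.dept_id = p.id AND c.salary > 102291

Result:
name  | salary
------+-------
Sales | NULL  
HR    | 118107
HR    | 141824
Legal | 111986
Legal | 112706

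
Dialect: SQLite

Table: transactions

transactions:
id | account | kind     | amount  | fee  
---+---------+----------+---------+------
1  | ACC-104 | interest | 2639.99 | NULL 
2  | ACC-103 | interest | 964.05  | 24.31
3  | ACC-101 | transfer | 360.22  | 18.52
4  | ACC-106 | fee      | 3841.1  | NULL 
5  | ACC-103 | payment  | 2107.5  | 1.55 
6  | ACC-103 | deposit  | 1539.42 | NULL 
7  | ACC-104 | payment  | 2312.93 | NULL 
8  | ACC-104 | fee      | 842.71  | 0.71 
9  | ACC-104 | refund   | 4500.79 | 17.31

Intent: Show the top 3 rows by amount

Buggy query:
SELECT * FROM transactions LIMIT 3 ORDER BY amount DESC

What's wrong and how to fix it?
Bug: LIMIT must come after ORDER BY

Fix: Swap the clauses: ORDER BY first, then LIMIT

Corrected query:
SELECT * FROM transactions ORDER BY amount DESC LIMIT 3

Result:
id | account | kind     | amount  | fee  
---+---------+----------+---------+------
9  | ACC-104 | refund   | 4500.79 | 17.31
4  | ACC-106 | fee      | 3841.1  | NULL 
1  | ACC-104 | interest | 2639.99 | NULL 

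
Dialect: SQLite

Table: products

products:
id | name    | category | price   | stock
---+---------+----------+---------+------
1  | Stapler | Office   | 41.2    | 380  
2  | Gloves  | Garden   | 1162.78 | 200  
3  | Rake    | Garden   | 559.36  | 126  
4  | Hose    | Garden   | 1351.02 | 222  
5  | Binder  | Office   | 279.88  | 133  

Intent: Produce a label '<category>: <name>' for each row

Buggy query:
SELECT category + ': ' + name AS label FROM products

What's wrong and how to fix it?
Bug: SQLite uses || for string concatenation; + coerces text to numbers (yielding 0)

Fix: Replace + with || to concatenate text

Corrected query:
SELECT category || ': ' || name AS label FROM products

Result:
label          
---------------
Office: Stapler
Garden: Gloves 
Garden: Rake   
Garden: Hose   
Office: Binder 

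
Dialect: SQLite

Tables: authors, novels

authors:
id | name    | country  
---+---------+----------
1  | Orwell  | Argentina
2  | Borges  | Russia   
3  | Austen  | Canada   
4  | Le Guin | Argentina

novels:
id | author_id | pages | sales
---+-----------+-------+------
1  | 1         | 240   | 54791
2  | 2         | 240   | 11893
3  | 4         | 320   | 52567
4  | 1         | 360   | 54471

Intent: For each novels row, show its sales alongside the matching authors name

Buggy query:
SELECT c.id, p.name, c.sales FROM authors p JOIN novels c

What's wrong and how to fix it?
Bug: JOIN with no ON clause produces a cartesian product; every novels row pairs with every authors row

Fix: Specify the join condition linking the foreign key to the parent id

Corrected query:
SELECT c.id, p.name, c.sales FROM authors p JOIN novels c ON c.author_id = p.id

Result:
id | name    | sales
---+---------+------
1  | Orwell  | 54791
2  | Borges  | 11893
3  | Le Guin | 52567
4  | Orwell  | 54471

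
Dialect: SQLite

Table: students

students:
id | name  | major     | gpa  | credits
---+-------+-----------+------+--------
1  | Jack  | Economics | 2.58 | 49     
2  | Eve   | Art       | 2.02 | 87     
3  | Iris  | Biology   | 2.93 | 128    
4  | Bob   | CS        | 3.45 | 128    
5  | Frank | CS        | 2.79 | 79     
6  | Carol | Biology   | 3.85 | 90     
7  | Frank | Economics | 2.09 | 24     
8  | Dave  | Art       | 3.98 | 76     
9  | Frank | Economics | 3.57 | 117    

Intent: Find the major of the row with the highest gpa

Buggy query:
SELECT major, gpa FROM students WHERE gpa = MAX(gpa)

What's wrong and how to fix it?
Bug: WHERE is evaluated per row; an aggregate over the whole table isn't defined there

Fix: Wrap MAX in a scalar subquery so WHERE compares against a single value

Corrected query:
SELECT major, gpa FROM students WHERE gpa = (SELECT MAX(gpa) FROM students)

Result:
major | gpa 
------+-----
Art   | 3.98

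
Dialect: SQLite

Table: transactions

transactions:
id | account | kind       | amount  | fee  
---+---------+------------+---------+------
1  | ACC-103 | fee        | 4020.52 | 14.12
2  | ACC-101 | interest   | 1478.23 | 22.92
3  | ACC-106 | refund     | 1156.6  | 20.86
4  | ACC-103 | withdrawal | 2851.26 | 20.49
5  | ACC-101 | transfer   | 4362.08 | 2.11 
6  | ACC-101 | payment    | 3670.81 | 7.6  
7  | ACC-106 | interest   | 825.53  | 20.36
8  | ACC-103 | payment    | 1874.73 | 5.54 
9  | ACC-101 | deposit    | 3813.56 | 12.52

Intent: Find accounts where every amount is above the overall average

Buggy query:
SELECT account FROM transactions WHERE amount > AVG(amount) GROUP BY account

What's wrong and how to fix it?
Bug: WHERE evaluates per row before aggregation, so AVG() is unavailable

Fix: Use a subquery for AVG and a HAVING MIN(...) filter so the condition holds for every row in the group

Corrected query:
SELECT account FROM transactions GROUP BY account HAVING MIN(amount) > (SELECT AVG(amount) FROM transactions)

Result:
(no rows)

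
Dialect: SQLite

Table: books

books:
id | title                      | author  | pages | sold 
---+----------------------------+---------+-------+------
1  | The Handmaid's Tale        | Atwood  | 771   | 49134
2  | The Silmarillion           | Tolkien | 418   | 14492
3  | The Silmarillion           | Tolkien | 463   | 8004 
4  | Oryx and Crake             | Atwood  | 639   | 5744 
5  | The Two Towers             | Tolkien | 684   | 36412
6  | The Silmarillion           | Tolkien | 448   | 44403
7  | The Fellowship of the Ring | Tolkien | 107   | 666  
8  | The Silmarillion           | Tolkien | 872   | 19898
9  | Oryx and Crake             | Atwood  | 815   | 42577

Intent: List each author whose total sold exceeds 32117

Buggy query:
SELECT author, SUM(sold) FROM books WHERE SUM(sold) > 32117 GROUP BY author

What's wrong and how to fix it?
Bug: SUM(sold) is an aggregate, but WHERE filters rows before aggregation

Fix: Use HAVING (which filters groups after aggregation) instead of WHERE

Corrected query:
SELECT author, SUM(sold) FROM books GROUP BY author HAVING SUM(sold) > 32117

Result:
author  | SUM(sold)
--------+----------
Atwood  | 97455    
Tolkien | 123875   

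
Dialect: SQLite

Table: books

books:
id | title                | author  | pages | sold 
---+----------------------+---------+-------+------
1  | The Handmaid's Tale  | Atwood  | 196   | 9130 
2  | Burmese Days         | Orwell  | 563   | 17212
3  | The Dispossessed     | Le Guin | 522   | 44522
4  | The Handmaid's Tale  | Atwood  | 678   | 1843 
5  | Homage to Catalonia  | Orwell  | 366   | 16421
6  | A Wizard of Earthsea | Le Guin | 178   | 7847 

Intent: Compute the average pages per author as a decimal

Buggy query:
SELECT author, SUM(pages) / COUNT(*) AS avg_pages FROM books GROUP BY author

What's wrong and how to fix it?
Bug: Both operands are integers, so '/' performs integer division and truncates

Fix: Multiply by 1.0 (or CAST to REAL) to force floating-point division

Corrected query:
SELECT author, SUM(pages) * 1.0 / COUNT(*) AS avg_pages FROM books GROUP BY author

Result:
author  | avg_pages
--------+----------
Atwood  | 437      
Le Guin | 350      
Orwell  | 464.5    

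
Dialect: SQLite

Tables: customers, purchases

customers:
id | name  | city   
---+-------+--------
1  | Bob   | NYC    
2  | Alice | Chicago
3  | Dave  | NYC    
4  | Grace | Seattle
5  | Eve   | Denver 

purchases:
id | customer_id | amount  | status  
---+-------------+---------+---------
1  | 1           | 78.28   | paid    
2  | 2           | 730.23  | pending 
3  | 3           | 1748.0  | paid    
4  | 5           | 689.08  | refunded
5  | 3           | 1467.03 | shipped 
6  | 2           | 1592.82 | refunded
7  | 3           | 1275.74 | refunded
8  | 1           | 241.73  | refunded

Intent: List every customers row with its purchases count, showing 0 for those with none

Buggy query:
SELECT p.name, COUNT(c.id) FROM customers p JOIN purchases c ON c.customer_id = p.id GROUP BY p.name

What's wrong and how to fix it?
Bug: An inner join excludes parents with zero children

Fix: Use LEFT JOIN so parents without children still appear (COUNT(c.id) gives 0)

Corrected query:
SELECT p.name, COUNT(c.id) FROM customers p LEFT JOIN purchases c ON c.customer_id = p.id GROUP BY p.name

Result:
name  | COUNT(c.id)
------+------------
Alice | 2          
Bob   | 2          
Dave  | 3          
Eve   | 1          
Grace | 0          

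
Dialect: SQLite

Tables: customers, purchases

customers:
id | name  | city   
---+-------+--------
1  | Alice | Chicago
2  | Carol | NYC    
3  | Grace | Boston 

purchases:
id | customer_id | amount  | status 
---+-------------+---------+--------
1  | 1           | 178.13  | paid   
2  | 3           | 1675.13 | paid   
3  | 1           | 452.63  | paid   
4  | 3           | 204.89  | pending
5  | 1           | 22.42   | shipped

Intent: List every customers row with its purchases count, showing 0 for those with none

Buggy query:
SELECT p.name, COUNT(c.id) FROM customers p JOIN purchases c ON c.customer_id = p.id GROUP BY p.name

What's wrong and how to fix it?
Bug: An inner join excludes parents with zero children

Fix: Use LEFT JOIN so parents without children still appear (COUNT(c.id) gives 0)

Corrected query:
SELECT p.name, COUNT(c.id) FROM customers p LEFT JOIN purchases c ON c.customer_id = p.id GROUP BY p.name

Result:
name  | COUNT(c.id)
------+------------
Alice | 3          
Carol | 0          
Grace | 2          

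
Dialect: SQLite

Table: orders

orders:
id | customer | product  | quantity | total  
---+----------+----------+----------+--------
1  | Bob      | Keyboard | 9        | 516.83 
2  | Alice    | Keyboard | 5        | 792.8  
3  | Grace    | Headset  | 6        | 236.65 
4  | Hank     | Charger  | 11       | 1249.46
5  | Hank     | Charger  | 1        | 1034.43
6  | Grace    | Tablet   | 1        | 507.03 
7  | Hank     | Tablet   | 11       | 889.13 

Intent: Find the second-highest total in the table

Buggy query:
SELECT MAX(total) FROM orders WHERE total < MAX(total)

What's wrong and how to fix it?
Bug: The inner MAX is an aggregate inside WHERE, which is not allowed

Fix: Put the inner MAX in a scalar subquery

Corrected query:
SELECT MAX(total) FROM orders WHERE total < (SELECT MAX(total) FROM orders)

Result:
MAX(total)
----------
1034.43   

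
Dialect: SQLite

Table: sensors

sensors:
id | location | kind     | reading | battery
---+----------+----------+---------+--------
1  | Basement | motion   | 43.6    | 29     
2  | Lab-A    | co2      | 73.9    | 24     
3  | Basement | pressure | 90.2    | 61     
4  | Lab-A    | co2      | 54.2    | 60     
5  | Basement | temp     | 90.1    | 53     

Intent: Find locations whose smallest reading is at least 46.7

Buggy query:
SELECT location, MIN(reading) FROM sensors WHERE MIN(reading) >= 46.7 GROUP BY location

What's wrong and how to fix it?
Bug: MIN() in WHERE is a misuse of aggregate

Fix: Replace WHERE with HAVING after the GROUP BY

Corrected query:
SELECT location, MIN(reading) FROM sensors GROUP BY location HAVING MIN(reading) >= 46.7

Result:
location | MIN(reading)
---------+-------------
Lab-A    | 54.2        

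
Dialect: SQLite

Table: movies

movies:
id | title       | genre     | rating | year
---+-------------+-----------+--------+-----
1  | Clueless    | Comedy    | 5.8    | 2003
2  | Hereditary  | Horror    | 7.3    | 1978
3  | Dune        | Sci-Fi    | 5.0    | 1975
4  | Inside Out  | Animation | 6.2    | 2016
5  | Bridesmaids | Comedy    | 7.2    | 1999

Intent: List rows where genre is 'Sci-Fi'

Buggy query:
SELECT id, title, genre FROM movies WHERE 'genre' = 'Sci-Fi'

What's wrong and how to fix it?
Bug: Single quotes denote string literals in SQL; the column name is being compared as a constant string

Fix: Remove the quotes around the column name (or use double quotes for an identifier)

Corrected query:
SELECT id, title, genre FROM movies WHERE genre = 'Sci-Fi'

Result:
id | title | genre 
---+-------+-------
3  | Dune  | Sci-Fi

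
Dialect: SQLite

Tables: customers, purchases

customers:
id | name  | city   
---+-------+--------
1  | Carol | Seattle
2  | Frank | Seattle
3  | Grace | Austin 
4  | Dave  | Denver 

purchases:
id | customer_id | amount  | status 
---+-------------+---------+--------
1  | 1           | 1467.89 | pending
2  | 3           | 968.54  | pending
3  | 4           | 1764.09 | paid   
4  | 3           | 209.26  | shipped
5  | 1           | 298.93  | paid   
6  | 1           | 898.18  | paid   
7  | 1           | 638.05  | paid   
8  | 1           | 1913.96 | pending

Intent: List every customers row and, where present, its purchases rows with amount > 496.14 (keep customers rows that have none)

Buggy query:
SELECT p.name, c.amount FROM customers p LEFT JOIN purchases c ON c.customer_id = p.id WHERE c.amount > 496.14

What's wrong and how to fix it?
Bug: Filtering c.amount in WHERE discards the NULL rows produced by LEFT JOIN, turning it into an inner join

Fix: Move the right-table condition into the ON clause so unmatched parents are kept

Corrected query:
SELECT p.name, c.amount FROM customers p LEFT JOIN purchases c ON c.customer_id = p.id AND c.amount > 496.14

Result:
name  | amount 
------+--------
Carol | 638.05 
Carol | 898.18 
Carol | 1467.89
Carol | 1913.96
Frank | NULL   
Grace | 968.54 
Dave  | 1764.09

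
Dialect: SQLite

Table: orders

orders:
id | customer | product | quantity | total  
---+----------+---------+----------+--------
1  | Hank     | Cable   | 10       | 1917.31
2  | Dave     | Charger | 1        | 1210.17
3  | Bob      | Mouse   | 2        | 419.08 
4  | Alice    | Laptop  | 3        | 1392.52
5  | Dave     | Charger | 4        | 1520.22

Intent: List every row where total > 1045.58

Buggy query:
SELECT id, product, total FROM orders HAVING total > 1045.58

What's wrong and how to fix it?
Bug: HAVING filters the output of aggregation, but this query has no GROUP BY and no aggregate functions, so SQLite rejects it (HAVING clause on a non-aggregate query); the condition here is per row

Fix: Replace HAVING with WHERE since the condition applies to individual rows

Corrected query:
SELECT id, product, total FROM orders WHERE total > 1045.58

Result:
id | product | total  
---+---------+--------
1  | Cable   | 1917.31
2  | Charger | 1210.17
4  | Laptop  | 1392.52
5  | Charger | 1520.22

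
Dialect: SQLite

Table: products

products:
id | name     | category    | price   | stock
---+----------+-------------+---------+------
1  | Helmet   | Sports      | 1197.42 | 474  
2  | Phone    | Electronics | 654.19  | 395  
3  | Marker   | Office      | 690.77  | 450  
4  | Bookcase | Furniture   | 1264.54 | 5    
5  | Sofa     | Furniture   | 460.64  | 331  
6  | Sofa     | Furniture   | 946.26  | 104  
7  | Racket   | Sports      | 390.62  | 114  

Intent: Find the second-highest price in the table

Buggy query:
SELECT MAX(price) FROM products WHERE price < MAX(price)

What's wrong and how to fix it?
Bug: MAX(price) on the right of the comparison is an aggregate-in-WHERE error

Fix: Compute the overall MAX in a subquery, then take MAX of rows below it

Corrected query:
SELECT MAX(price) FROM products WHERE price < (SELECT MAX(price) FROM products)

Result:
MAX(price)
----------
1197.42   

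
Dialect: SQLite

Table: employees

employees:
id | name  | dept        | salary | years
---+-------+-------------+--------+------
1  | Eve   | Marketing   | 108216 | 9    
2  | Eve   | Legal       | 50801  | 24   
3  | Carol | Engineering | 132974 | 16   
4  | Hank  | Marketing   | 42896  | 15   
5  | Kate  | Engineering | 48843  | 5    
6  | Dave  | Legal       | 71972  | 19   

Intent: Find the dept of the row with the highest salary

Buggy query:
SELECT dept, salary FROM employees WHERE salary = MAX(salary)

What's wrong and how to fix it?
Bug: WHERE is evaluated per row; an aggregate over the whole table isn't defined there

Fix: Wrap MAX in a scalar subquery so WHERE compares against a single value

Corrected query:
SELECT dept, salary FROM employees WHERE salary = (SELECT MAX(salary) FROM employees)

Result:
dept        | salary
------------+-------
Engineering | 132974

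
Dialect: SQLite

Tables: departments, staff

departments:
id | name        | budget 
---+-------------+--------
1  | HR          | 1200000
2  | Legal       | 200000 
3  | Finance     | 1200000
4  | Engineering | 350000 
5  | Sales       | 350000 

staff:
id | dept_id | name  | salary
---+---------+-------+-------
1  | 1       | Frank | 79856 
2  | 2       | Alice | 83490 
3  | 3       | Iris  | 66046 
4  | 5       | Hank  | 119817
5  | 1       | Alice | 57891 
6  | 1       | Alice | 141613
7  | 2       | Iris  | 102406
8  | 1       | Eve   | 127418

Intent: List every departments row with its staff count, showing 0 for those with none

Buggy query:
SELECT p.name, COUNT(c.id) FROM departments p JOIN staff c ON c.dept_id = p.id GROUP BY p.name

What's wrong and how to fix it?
Bug: An inner join excludes parents with zero children

Fix: Use LEFT JOIN so parents without children still appear (COUNT(c.id) gives 0)

Corrected query:
SELECT p.name, COUNT(c.id) FROM departments p LEFT JOIN staff c ON c.dept_id = p.id GROUP BY p.name

Result:
name        | COUNT(c.id)
------------+------------
Engineering | 0          
Finance     | 1          
HR          | 4          
Legal       | 2          
Sales       | 1          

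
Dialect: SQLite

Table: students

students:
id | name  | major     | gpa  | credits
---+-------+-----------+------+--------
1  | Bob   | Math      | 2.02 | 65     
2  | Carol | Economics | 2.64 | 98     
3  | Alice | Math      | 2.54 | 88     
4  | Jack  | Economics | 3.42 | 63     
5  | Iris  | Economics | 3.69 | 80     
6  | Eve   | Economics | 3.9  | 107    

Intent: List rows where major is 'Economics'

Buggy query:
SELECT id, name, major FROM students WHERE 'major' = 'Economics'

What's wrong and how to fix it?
Bug: Single quotes denote string literals in SQL; the column name is being compared as a constant string

Fix: Remove the quotes around the column name (or use double quotes for an identifier)

Corrected query:
SELECT id, name, major FROM students WHERE major = 'Economics'

Result:
id | name  | major    
---+-------+----------
2  | Carol | Economics
4  | Jack  | Economics
5  | Iris  | Economics
6  | Eve   | Economics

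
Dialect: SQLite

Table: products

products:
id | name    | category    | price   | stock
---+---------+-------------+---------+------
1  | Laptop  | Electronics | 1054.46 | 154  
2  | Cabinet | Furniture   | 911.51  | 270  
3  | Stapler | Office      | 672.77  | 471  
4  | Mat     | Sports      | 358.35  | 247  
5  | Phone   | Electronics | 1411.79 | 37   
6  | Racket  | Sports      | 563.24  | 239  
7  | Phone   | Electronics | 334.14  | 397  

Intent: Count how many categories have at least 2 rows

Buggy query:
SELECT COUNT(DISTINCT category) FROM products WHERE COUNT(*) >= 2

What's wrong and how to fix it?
Bug: COUNT(*) cannot appear in WHERE; the per-group count doesn't exist yet

Fix: Use a subquery that GROUPs and filters with HAVING, then count its rows

Corrected query:
SELECT COUNT(*) FROM (SELECT category FROM products GROUP BY category HAVING COUNT(*) >= 2)

Result:
COUNT(*)
--------
2       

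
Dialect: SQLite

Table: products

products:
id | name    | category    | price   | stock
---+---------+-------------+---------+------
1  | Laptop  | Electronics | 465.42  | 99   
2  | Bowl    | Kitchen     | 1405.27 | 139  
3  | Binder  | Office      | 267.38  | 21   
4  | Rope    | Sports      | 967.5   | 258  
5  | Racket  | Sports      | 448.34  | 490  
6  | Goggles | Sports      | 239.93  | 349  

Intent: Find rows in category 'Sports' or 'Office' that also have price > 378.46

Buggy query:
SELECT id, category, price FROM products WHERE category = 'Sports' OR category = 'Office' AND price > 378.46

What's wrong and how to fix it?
Bug: AND binds tighter than OR, so this parses as category = 'Sports' OR (category = 'Office' AND price > 378.46)

Fix: Group the OR with parentheses (or use IN), then AND the threshold

Corrected query:
SELECT id, category, price FROM products WHERE (category = 'Sports' OR category = 'Office') AND price > 378.46

Result:
id | category | price 
---+----------+-------
4  | Sports   | 967.5 
5  | Sports   | 448.34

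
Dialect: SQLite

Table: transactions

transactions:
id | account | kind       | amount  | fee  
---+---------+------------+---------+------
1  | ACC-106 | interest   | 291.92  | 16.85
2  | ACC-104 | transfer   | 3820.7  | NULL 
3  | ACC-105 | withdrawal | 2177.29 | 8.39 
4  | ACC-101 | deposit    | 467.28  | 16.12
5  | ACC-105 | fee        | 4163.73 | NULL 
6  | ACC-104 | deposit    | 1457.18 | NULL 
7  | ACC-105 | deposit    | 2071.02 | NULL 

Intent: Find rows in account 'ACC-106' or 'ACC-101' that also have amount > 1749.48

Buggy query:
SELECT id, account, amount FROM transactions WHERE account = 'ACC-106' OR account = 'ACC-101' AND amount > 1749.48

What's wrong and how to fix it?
Bug: Without parentheses, AND is evaluated before OR, so the amount filter only applies to the 'ACC-101' branch

Fix: Add parentheses around the OR so the AND applies to both alternatives

Corrected query:
SELECT id, account, amount FROM transactions WHERE (account = 'ACC-106' OR account = 'ACC-101') AND amount > 1749.48

Result:
(no rows)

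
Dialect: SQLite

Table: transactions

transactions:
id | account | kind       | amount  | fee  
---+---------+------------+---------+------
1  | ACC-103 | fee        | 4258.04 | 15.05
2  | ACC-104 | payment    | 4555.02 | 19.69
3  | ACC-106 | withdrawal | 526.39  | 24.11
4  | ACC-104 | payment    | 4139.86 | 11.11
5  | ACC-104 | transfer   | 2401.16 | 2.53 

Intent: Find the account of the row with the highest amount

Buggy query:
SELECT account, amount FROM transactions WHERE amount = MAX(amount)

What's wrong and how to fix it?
Bug: MAX(amount) is an aggregate and cannot be used directly in WHERE

Fix: Wrap MAX in a scalar subquery so WHERE compares against a single value

Corrected query:
SELECT account, amount FROM transactions WHERE amount = (SELECT MAX(amount) FROM transactions)

Result:
account | amount 
--------+--------
ACC-104 | 4555.02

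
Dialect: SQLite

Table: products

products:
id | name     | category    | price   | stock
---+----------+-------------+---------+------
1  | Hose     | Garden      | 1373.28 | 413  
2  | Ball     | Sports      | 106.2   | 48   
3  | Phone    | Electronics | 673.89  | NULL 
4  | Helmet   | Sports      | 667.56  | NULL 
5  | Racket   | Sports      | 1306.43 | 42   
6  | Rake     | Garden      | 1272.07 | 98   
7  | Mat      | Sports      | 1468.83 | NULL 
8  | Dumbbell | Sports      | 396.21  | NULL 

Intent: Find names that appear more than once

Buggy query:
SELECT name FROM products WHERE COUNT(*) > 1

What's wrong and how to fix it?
Bug: COUNT(*) is an aggregate and cannot be used in WHERE

Fix: GROUP BY name, then filter groups with HAVING COUNT(*) > 1

Corrected query:
SELECT name FROM products GROUP BY name HAVING COUNT(*) > 1

Result:
(no rows)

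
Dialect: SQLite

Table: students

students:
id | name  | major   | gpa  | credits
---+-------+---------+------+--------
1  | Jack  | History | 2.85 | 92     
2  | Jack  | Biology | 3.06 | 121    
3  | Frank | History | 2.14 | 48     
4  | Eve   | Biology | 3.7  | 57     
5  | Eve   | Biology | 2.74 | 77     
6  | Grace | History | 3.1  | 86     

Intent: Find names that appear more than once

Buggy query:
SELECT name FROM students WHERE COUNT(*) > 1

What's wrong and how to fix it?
Bug: WHERE can't reference COUNT(*); aggregates are computed after WHERE

Fix: Group first, then use HAVING for the count condition

Corrected query:
SELECT name FROM students GROUP BY name HAVING COUNT(*) > 1

Result:
name
----
Eve 
Jack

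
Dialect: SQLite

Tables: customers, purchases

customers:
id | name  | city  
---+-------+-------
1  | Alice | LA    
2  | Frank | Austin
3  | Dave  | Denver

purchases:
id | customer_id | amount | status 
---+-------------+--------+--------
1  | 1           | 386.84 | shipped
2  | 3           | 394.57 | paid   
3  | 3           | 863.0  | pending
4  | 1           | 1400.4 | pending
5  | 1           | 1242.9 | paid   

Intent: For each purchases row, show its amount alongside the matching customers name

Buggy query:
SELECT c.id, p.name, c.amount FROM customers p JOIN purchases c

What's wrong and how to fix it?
Bug: JOIN with no ON clause produces a cartesian product; every purchases row pairs with every customers row

Fix: Specify the join condition linking the foreign key to the parent id

Corrected query:
SELECT c.id, p.name, c.amount FROM customers p JOIN purchases c ON c.customer_id = p.id

Result:
id | name  | amount
---+-------+-------
1  | Alice | 386.84
2  | Dave  | 394.57
3  | Dave  | 863   
4  | Alice | 1400.4
5  | Alice | 1242.9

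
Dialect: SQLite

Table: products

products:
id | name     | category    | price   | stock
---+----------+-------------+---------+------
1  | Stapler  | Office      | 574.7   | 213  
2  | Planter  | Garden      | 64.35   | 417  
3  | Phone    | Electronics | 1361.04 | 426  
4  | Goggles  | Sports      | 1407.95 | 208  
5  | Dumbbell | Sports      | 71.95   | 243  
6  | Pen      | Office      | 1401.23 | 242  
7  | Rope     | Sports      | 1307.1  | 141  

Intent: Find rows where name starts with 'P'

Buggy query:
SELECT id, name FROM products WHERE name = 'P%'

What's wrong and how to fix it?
Bug: '=' compares the literal string including the % character; pattern matching needs LIKE

Fix: Replace '=' with LIKE so 'P%' is treated as a pattern

Corrected query:
SELECT id, name FROM products WHERE name LIKE 'P%'

Result:
id | name   
---+--------
2  | Planter
3  | Phone  
6  | Pen    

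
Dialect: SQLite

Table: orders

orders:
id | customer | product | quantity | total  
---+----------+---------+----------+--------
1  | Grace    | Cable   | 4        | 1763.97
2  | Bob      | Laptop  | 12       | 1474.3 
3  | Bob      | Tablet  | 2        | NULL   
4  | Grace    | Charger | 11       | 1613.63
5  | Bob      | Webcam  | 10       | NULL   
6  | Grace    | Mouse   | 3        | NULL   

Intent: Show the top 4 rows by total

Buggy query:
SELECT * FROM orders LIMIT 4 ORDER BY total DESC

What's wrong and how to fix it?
Bug: LIMIT must come after ORDER BY

Fix: Swap the clauses: ORDER BY first, then LIMIT

Corrected query:
SELECT * FROM orders ORDER BY total DESC LIMIT 4

Result:
id | customer | product | quantity | total  
---+----------+---------+----------+--------
1  | Grace    | Cable   | 4        | 1763.97
4  | Grace    | Charger | 11       | 1613.63
2  | Bob      | Laptop  | 12       | 1474.3 
3  | Bob      | Tablet  | 2        | NULL   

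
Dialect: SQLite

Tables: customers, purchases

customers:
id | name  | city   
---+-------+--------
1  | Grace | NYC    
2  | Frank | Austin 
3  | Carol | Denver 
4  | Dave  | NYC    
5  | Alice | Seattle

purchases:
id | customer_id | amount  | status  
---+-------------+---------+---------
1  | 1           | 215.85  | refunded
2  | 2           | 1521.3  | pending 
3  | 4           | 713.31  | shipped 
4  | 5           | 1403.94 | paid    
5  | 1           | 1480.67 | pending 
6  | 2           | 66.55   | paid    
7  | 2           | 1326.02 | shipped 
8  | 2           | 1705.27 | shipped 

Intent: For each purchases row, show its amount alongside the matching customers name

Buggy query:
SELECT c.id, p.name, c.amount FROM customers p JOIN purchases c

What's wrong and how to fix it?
Bug: JOIN with no ON clause produces a cartesian product; every purchases row pairs with every customers row

Fix: Specify the join condition linking the foreign key to the parent id

Corrected query:
SELECT c.id, p.name, c.amount FROM customers p JOIN purchases c ON c.customer_id = p.id

Result:
id | name  | amount 
---+-------+--------
1  | Grace | 215.85 
2  | Frank | 1521.3 
3  | Dave  | 713.31 
4  | Alice | 1403.94
5  | Grace | 1480.67
6  | Frank | 66.55  
7  | Frank | 1326.02
8  | Frank | 1705.27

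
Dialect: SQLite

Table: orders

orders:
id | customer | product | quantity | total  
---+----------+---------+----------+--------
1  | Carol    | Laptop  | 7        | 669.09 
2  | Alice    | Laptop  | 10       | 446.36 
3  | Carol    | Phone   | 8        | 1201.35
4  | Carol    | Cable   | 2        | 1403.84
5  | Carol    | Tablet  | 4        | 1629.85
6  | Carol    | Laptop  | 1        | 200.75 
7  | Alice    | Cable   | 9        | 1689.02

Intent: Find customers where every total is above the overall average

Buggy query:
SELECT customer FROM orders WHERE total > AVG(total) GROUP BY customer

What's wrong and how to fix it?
Bug: WHERE evaluates per row before aggregation, so AVG() is unavailable

Fix: Compute the overall average in a scalar subquery and compare each group's MIN against it in HAVING

Corrected query:
SELECT customer FROM orders GROUP BY customer HAVING MIN(total) > (SELECT AVG(total) FROM orders)

Result:
(no rows)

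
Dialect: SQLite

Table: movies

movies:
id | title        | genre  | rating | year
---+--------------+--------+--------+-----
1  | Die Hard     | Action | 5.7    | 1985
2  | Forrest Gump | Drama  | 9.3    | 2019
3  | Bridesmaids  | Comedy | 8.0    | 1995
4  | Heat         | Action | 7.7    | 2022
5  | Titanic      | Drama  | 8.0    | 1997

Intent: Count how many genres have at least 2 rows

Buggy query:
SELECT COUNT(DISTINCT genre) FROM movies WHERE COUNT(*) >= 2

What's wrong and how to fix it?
Bug: WHERE filters individual rows, not groups, so a group-level COUNT is invalid there

Fix: Group first with HAVING COUNT(*) >= 2, then COUNT the resulting groups

Corrected query:
SELECT COUNT(*) FROM (SELECT genre FROM movies GROUP BY genre HAVING COUNT(*) >= 2)

Result:
COUNT(*)
--------
2       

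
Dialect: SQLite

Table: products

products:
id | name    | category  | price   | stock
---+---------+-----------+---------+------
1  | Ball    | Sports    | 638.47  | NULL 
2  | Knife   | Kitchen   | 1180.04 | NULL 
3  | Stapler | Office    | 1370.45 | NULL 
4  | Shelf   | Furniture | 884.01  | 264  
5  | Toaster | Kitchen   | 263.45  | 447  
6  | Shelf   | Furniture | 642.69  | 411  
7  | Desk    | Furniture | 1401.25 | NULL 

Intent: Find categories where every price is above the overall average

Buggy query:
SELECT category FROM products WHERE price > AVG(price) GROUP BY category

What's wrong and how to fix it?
Bug: AVG() is an aggregate; it can't sit directly in WHERE

Fix: Use a subquery for AVG and a HAVING MIN(...) filter so the condition holds for every row in the group

Corrected query:
SELECT category FROM products GROUP BY category HAVING MIN(price) > (SELECT AVG(price) FROM products)

Result:
category
--------
Office  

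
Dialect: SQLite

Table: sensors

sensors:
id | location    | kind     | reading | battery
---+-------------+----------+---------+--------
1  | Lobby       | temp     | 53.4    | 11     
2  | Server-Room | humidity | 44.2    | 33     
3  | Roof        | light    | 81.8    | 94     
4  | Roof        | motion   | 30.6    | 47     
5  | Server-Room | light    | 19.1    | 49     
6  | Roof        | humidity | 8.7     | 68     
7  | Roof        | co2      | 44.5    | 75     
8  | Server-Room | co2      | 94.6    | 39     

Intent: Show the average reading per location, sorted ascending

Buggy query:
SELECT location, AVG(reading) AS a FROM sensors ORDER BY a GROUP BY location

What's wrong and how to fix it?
Bug: ORDER BY appears before GROUP BY; SQL clause order requires GROUP BY first

Fix: Move ORDER BY to the end, after GROUP BY

Corrected query:
SELECT location, AVG(reading) AS a FROM sensors GROUP BY location ORDER BY a

Result:
location    | a        
------------+----------
Roof        | 41.4     
Server-Room | 52.633333
Lobby       | 53.4     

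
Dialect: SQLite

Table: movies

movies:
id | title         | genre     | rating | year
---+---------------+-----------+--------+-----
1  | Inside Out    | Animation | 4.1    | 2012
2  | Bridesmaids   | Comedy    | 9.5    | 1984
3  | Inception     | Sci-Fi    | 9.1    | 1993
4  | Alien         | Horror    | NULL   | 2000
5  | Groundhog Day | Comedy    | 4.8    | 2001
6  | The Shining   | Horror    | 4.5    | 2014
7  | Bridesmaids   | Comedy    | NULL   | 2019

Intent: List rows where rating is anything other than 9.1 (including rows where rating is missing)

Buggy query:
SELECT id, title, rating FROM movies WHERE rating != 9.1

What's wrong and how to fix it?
Bug: Inequality against NULL is unknown, not true; rows with NULL are dropped

Fix: Handle NULL separately with IS NULL alongside the inequality

Corrected query:
SELECT id, title, rating FROM movies WHERE rating != 9.1 OR rating IS NULL

Result:
id | title         | rating
---+---------------+-------
1  | Inside Out    | 4.1   
2  | Bridesmaids   | 9.5   
4  | Alien         | NULL  
5  | Groundhog Day | 4.8   
6  | The Shining   | 4.5   
7  | Bridesmaids   | NULL  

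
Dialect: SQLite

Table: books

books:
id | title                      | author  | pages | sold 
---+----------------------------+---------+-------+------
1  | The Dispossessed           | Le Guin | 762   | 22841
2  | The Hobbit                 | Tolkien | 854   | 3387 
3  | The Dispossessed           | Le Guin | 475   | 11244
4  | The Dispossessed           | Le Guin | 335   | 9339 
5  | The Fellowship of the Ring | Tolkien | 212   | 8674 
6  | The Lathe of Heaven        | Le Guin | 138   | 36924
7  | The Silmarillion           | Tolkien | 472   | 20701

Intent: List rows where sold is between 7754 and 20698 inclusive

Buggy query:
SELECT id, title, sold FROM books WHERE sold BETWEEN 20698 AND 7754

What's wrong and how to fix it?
Bug: BETWEEN expects the lower bound first; with 20698 AND 7754 the range is empty

Fix: Swap the bounds so the smaller value comes first

Corrected query:
SELECT id, title, sold FROM books WHERE sold BETWEEN 7754 AND 20698

Result:
id | title                      | sold 
---+----------------------------+------
3  | The Dispossessed           | 11244
4  | The Dispossessed           | 9339 
5  | The Fellowship of the Ring | 8674 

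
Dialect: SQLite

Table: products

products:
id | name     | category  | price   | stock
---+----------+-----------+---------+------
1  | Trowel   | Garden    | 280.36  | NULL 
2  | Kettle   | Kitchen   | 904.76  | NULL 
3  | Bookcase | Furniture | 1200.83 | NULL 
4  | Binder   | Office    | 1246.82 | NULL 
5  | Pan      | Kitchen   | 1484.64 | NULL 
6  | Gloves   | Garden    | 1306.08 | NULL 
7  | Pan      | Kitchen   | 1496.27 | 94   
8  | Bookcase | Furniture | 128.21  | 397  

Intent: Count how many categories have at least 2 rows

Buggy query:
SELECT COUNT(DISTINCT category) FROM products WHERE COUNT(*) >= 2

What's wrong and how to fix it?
Bug: COUNT(*) cannot appear in WHERE; the per-group count doesn't exist yet

Fix: Use a subquery that GROUPs and filters with HAVING, then count its rows

Corrected query:
SELECT COUNT(*) FROM (SELECT category FROM products GROUP BY category HAVING COUNT(*) >= 2)

Result:
COUNT(*)
--------
3       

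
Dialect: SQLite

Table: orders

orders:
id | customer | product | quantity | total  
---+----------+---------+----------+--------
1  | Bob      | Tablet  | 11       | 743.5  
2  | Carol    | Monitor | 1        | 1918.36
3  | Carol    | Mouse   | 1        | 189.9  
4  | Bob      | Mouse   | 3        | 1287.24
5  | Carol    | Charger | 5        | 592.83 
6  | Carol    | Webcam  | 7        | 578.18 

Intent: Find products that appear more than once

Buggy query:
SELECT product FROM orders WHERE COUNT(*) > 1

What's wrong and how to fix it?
Bug: WHERE can't reference COUNT(*); aggregates are computed after WHERE

Fix: GROUP BY product, then filter groups with HAVING COUNT(*) > 1

Corrected query:
SELECT product FROM orders GROUP BY product HAVING COUNT(*) > 1

Result:
product
-------
Mouse  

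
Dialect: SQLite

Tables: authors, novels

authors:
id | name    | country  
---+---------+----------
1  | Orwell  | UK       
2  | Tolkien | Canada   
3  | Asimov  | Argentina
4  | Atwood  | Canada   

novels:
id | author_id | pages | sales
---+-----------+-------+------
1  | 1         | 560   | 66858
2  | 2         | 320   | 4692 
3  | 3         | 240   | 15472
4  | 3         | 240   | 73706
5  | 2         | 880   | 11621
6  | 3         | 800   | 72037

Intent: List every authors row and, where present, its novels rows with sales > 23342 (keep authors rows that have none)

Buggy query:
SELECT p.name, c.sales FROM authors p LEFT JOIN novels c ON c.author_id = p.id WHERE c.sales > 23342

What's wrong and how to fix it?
Bug: Filtering c.sales in WHERE discards the NULL rows produced by LEFT JOIN, turning it into an inner join

Fix: Put 'c.sales > 23342' in the JOIN's ON clause instead of WHERE

Corrected query:
SELECT p.name, c.sales FROM authors p LEFT JOIN novels c ON c.author_id = p.id AND c.sales > 23342

Result:
name    | sales
--------+------
Orwell  | 66858
Tolkien | NULL 
Asimov  | 72037
Asimov  | 73706
Atwood  | NULL 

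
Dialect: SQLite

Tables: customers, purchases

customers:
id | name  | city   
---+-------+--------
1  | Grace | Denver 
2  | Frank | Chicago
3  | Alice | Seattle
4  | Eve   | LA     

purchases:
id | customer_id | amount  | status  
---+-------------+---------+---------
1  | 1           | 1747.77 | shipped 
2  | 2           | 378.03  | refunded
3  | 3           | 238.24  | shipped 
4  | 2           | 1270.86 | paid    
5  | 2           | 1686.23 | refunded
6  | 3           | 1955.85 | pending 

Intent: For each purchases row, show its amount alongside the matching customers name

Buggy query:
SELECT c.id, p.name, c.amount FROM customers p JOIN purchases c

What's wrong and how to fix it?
Bug: JOIN with no ON clause produces a cartesian product; every purchases row pairs with every customers row

Fix: Specify the join condition linking the foreign key to the parent id

Corrected query:
SELECT c.id, p.name, c.amount FROM customers p JOIN purchases c ON c.customer_id = p.id

Result:
id | name  | amount 
---+-------+--------
1  | Grace | 1747.77
2  | Frank | 378.03 
3  | Alice | 238.24 
4  | Frank | 1270.86
5  | Frank | 1686.23
6  | Alice | 1955.85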